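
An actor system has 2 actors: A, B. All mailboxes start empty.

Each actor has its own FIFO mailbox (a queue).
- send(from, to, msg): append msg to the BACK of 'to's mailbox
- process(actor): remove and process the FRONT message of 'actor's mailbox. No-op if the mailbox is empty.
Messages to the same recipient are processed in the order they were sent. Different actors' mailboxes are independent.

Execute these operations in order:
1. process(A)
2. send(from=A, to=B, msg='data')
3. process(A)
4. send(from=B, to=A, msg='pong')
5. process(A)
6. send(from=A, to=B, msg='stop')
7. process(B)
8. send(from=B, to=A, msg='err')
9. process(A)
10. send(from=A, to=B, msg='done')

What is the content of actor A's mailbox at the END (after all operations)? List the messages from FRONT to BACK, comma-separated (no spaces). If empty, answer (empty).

After 1 (process(A)): A:[] B:[]
After 2 (send(from=A, to=B, msg='data')): A:[] B:[data]
After 3 (process(A)): A:[] B:[data]
After 4 (send(from=B, to=A, msg='pong')): A:[pong] B:[data]
After 5 (process(A)): A:[] B:[data]
After 6 (send(from=A, to=B, msg='stop')): A:[] B:[data,stop]
After 7 (process(B)): A:[] B:[stop]
After 8 (send(from=B, to=A, msg='err')): A:[err] B:[stop]
After 9 (process(A)): A:[] B:[stop]
After 10 (send(from=A, to=B, msg='done')): A:[] B:[stop,done]

Answer: (empty)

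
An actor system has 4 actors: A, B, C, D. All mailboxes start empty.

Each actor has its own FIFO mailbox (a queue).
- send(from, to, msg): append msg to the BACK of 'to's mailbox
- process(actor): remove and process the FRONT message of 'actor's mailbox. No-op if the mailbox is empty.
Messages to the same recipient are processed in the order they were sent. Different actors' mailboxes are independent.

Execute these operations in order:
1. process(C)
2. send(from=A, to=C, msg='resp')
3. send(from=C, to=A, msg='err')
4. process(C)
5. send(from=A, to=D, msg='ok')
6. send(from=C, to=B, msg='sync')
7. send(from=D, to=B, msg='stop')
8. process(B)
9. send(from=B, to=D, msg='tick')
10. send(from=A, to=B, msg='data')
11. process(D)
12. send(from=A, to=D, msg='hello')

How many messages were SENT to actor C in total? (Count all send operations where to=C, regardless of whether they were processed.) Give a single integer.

After 1 (process(C)): A:[] B:[] C:[] D:[]
After 2 (send(from=A, to=C, msg='resp')): A:[] B:[] C:[resp] D:[]
After 3 (send(from=C, to=A, msg='err')): A:[err] B:[] C:[resp] D:[]
After 4 (process(C)): A:[err] B:[] C:[] D:[]
After 5 (send(from=A, to=D, msg='ok')): A:[err] B:[] C:[] D:[ok]
After 6 (send(from=C, to=B, msg='sync')): A:[err] B:[sync] C:[] D:[ok]
After 7 (send(from=D, to=B, msg='stop')): A:[err] B:[sync,stop] C:[] D:[ok]
After 8 (process(B)): A:[err] B:[stop] C:[] D:[ok]
After 9 (send(from=B, to=D, msg='tick')): A:[err] B:[stop] C:[] D:[ok,tick]
After 10 (send(from=A, to=B, msg='data')): A:[err] B:[stop,data] C:[] D:[ok,tick]
After 11 (process(D)): A:[err] B:[stop,data] C:[] D:[tick]
After 12 (send(from=A, to=D, msg='hello')): A:[err] B:[stop,data] C:[] D:[tick,hello]

Answer: 1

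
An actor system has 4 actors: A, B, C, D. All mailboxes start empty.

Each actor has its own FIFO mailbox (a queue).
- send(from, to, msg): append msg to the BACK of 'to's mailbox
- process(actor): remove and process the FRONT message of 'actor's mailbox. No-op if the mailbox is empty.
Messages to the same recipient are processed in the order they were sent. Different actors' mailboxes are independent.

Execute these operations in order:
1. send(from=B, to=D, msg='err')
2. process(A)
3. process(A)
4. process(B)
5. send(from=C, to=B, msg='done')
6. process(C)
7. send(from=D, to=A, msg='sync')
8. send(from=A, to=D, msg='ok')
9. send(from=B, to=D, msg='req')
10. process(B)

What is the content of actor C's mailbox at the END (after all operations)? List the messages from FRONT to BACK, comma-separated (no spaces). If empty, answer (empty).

After 1 (send(from=B, to=D, msg='err')): A:[] B:[] C:[] D:[err]
After 2 (process(A)): A:[] B:[] C:[] D:[err]
After 3 (process(A)): A:[] B:[] C:[] D:[err]
After 4 (process(B)): A:[] B:[] C:[] D:[err]
After 5 (send(from=C, to=B, msg='done')): A:[] B:[done] C:[] D:[err]
After 6 (process(C)): A:[] B:[done] C:[] D:[err]
After 7 (send(from=D, to=A, msg='sync')): A:[sync] B:[done] C:[] D:[err]
After 8 (send(from=A, to=D, msg='ok')): A:[sync] B:[done] C:[] D:[err,ok]
After 9 (send(from=B, to=D, msg='req')): A:[sync] B:[done] C:[] D:[err,ok,req]
After 10 (process(B)): A:[sync] B:[] C:[] D:[err,ok,req]

Answer: (empty)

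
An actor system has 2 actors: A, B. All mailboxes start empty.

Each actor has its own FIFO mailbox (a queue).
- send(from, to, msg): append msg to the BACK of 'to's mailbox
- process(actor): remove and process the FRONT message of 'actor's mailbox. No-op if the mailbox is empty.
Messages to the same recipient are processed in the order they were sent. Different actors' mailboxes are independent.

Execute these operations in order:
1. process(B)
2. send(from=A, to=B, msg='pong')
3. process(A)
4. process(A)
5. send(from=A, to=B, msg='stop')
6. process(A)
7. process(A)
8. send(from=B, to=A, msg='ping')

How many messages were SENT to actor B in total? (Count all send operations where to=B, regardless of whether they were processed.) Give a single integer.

After 1 (process(B)): A:[] B:[]
After 2 (send(from=A, to=B, msg='pong')): A:[] B:[pong]
After 3 (process(A)): A:[] B:[pong]
After 4 (process(A)): A:[] B:[pong]
After 5 (send(from=A, to=B, msg='stop')): A:[] B:[pong,stop]
After 6 (process(A)): A:[] B:[pong,stop]
After 7 (process(A)): A:[] B:[pong,stop]
After 8 (send(from=B, to=A, msg='ping')): A:[ping] B:[pong,stop]

Answer: 2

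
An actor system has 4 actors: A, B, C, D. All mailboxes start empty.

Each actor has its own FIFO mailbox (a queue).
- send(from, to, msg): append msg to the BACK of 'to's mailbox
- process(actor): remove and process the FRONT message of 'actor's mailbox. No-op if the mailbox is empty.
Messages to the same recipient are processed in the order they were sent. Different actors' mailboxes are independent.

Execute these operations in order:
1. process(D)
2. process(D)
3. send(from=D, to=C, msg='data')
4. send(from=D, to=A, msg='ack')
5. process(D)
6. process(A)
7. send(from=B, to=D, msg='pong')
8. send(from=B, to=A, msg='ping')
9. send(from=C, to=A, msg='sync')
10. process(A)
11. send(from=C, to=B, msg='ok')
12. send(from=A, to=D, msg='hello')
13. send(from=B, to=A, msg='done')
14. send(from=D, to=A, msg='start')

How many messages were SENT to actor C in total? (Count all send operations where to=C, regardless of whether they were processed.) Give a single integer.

Answer: 1

Derivation:
After 1 (process(D)): A:[] B:[] C:[] D:[]
After 2 (process(D)): A:[] B:[] C:[] D:[]
After 3 (send(from=D, to=C, msg='data')): A:[] B:[] C:[data] D:[]
After 4 (send(from=D, to=A, msg='ack')): A:[ack] B:[] C:[data] D:[]
After 5 (process(D)): A:[ack] B:[] C:[data] D:[]
After 6 (process(A)): A:[] B:[] C:[data] D:[]
After 7 (send(from=B, to=D, msg='pong')): A:[] B:[] C:[data] D:[pong]
After 8 (send(from=B, to=A, msg='ping')): A:[ping] B:[] C:[data] D:[pong]
After 9 (send(from=C, to=A, msg='sync')): A:[ping,sync] B:[] C:[data] D:[pong]
After 10 (process(A)): A:[sync] B:[] C:[data] D:[pong]
After 11 (send(from=C, to=B, msg='ok')): A:[sync] B:[ok] C:[data] D:[pong]
After 12 (send(from=A, to=D, msg='hello')): A:[sync] B:[ok] C:[data] D:[pong,hello]
After 13 (send(from=B, to=A, msg='done')): A:[sync,done] B:[ok] C:[data] D:[pong,hello]
After 14 (send(from=D, to=A, msg='start')): A:[sync,done,start] B:[ok] C:[data] D:[pong,hello]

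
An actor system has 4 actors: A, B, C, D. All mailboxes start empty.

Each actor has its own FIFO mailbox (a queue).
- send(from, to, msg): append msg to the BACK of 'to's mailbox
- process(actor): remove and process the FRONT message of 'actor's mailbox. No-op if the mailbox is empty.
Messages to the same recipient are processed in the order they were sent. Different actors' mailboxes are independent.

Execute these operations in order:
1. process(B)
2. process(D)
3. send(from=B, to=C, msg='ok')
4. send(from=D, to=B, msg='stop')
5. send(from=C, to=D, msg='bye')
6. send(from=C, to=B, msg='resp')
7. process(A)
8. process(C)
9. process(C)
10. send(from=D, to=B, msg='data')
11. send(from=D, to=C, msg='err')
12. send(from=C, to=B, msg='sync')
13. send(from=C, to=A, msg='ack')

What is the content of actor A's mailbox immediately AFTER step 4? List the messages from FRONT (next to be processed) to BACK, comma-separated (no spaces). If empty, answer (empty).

After 1 (process(B)): A:[] B:[] C:[] D:[]
After 2 (process(D)): A:[] B:[] C:[] D:[]
After 3 (send(from=B, to=C, msg='ok')): A:[] B:[] C:[ok] D:[]
After 4 (send(from=D, to=B, msg='stop')): A:[] B:[stop] C:[ok] D:[]

(empty)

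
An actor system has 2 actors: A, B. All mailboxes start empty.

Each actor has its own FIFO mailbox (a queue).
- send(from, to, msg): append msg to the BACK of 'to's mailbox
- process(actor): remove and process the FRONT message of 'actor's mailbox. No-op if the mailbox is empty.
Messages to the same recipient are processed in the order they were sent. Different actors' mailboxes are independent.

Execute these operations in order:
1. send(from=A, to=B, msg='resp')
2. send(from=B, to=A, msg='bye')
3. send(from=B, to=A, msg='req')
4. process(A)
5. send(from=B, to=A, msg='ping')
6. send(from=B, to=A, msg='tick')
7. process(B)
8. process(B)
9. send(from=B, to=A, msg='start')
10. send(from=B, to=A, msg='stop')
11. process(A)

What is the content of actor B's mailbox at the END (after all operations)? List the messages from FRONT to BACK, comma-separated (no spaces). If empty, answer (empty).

Answer: (empty)

Derivation:
After 1 (send(from=A, to=B, msg='resp')): A:[] B:[resp]
After 2 (send(from=B, to=A, msg='bye')): A:[bye] B:[resp]
After 3 (send(from=B, to=A, msg='req')): A:[bye,req] B:[resp]
After 4 (process(A)): A:[req] B:[resp]
After 5 (send(from=B, to=A, msg='ping')): A:[req,ping] B:[resp]
After 6 (send(from=B, to=A, msg='tick')): A:[req,ping,tick] B:[resp]
After 7 (process(B)): A:[req,ping,tick] B:[]
After 8 (process(B)): A:[req,ping,tick] B:[]
After 9 (send(from=B, to=A, msg='start')): A:[req,ping,tick,start] B:[]
After 10 (send(from=B, to=A, msg='stop')): A:[req,ping,tick,start,stop] B:[]
After 11 (process(A)): A:[ping,tick,start,stop] B:[]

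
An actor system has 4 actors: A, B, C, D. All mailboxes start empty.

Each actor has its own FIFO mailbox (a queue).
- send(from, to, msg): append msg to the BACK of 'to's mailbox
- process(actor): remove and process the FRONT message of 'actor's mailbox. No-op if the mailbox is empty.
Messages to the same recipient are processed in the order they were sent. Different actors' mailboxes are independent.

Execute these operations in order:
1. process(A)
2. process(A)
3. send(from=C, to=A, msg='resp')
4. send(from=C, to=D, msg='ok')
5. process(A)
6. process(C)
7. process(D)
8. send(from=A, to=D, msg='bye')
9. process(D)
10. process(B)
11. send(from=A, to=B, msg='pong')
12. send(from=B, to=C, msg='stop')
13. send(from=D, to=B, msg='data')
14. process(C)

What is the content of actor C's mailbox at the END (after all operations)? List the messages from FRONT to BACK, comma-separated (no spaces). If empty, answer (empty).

Answer: (empty)

Derivation:
After 1 (process(A)): A:[] B:[] C:[] D:[]
After 2 (process(A)): A:[] B:[] C:[] D:[]
After 3 (send(from=C, to=A, msg='resp')): A:[resp] B:[] C:[] D:[]
After 4 (send(from=C, to=D, msg='ok')): A:[resp] B:[] C:[] D:[ok]
After 5 (process(A)): A:[] B:[] C:[] D:[ok]
After 6 (process(C)): A:[] B:[] C:[] D:[ok]
After 7 (process(D)): A:[] B:[] C:[] D:[]
After 8 (send(from=A, to=D, msg='bye')): A:[] B:[] C:[] D:[bye]
After 9 (process(D)): A:[] B:[] C:[] D:[]
After 10 (process(B)): A:[] B:[] C:[] D:[]
After 11 (send(from=A, to=B, msg='pong')): A:[] B:[pong] C:[] D:[]
After 12 (send(from=B, to=C, msg='stop')): A:[] B:[pong] C:[stop] D:[]
After 13 (send(from=D, to=B, msg='data')): A:[] B:[pong,data] C:[stop] D:[]
After 14 (process(C)): A:[] B:[pong,data] C:[] D:[]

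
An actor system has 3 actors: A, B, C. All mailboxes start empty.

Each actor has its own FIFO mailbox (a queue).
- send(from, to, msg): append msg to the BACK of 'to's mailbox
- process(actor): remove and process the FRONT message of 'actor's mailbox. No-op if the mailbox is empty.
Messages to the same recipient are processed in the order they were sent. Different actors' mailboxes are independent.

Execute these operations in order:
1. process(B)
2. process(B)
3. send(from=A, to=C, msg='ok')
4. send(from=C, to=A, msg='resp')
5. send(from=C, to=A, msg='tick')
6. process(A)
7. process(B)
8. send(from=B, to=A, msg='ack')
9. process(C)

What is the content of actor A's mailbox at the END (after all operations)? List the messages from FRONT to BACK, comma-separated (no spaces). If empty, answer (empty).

Answer: tick,ack

Derivation:
After 1 (process(B)): A:[] B:[] C:[]
After 2 (process(B)): A:[] B:[] C:[]
After 3 (send(from=A, to=C, msg='ok')): A:[] B:[] C:[ok]
After 4 (send(from=C, to=A, msg='resp')): A:[resp] B:[] C:[ok]
After 5 (send(from=C, to=A, msg='tick')): A:[resp,tick] B:[] C:[ok]
After 6 (process(A)): A:[tick] B:[] C:[ok]
After 7 (process(B)): A:[tick] B:[] C:[ok]
After 8 (send(from=B, to=A, msg='ack')): A:[tick,ack] B:[] C:[ok]
After 9 (process(C)): A:[tick,ack] B:[] C:[]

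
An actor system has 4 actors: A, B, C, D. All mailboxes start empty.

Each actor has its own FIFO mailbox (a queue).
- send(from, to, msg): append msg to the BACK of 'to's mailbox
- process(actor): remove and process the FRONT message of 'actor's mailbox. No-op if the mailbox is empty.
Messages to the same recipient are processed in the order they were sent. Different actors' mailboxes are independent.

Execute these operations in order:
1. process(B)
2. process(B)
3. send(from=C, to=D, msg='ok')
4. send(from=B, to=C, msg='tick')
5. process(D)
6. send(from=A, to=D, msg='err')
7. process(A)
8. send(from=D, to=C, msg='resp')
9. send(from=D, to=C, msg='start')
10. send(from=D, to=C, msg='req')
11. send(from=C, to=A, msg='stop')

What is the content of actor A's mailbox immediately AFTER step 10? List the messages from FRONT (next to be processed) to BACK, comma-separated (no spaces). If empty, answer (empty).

After 1 (process(B)): A:[] B:[] C:[] D:[]
After 2 (process(B)): A:[] B:[] C:[] D:[]
After 3 (send(from=C, to=D, msg='ok')): A:[] B:[] C:[] D:[ok]
After 4 (send(from=B, to=C, msg='tick')): A:[] B:[] C:[tick] D:[ok]
After 5 (process(D)): A:[] B:[] C:[tick] D:[]
After 6 (send(from=A, to=D, msg='err')): A:[] B:[] C:[tick] D:[err]
After 7 (process(A)): A:[] B:[] C:[tick] D:[err]
After 8 (send(from=D, to=C, msg='resp')): A:[] B:[] C:[tick,resp] D:[err]
After 9 (send(from=D, to=C, msg='start')): A:[] B:[] C:[tick,resp,start] D:[err]
After 10 (send(from=D, to=C, msg='req')): A:[] B:[] C:[tick,resp,start,req] D:[err]

(empty)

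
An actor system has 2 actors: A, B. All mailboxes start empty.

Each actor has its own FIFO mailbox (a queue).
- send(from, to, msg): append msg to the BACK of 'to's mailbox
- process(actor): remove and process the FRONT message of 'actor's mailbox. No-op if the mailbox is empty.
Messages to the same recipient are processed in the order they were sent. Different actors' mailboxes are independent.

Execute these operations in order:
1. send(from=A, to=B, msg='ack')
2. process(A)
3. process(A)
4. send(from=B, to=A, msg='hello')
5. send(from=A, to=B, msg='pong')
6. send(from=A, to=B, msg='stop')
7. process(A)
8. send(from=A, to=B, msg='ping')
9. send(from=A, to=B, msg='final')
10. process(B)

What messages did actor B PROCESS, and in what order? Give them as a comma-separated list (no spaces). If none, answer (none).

After 1 (send(from=A, to=B, msg='ack')): A:[] B:[ack]
After 2 (process(A)): A:[] B:[ack]
After 3 (process(A)): A:[] B:[ack]
After 4 (send(from=B, to=A, msg='hello')): A:[hello] B:[ack]
After 5 (send(from=A, to=B, msg='pong')): A:[hello] B:[ack,pong]
After 6 (send(from=A, to=B, msg='stop')): A:[hello] B:[ack,pong,stop]
After 7 (process(A)): A:[] B:[ack,pong,stop]
After 8 (send(from=A, to=B, msg='ping')): A:[] B:[ack,pong,stop,ping]
After 9 (send(from=A, to=B, msg='final')): A:[] B:[ack,pong,stop,ping,final]
After 10 (process(B)): A:[] B:[pong,stop,ping,final]

Answer: ack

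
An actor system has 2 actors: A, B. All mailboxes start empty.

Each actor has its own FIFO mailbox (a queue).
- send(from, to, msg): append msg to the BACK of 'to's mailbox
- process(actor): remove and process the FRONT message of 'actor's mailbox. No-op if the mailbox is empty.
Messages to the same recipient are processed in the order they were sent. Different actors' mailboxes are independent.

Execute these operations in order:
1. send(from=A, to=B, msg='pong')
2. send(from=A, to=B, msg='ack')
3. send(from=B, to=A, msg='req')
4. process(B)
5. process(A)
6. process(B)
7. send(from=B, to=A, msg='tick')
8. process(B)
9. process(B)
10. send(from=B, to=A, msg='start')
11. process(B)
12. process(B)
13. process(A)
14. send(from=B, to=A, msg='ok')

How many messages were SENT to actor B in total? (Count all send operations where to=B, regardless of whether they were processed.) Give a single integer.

Answer: 2

Derivation:
After 1 (send(from=A, to=B, msg='pong')): A:[] B:[pong]
After 2 (send(from=A, to=B, msg='ack')): A:[] B:[pong,ack]
After 3 (send(from=B, to=A, msg='req')): A:[req] B:[pong,ack]
After 4 (process(B)): A:[req] B:[ack]
After 5 (process(A)): A:[] B:[ack]
After 6 (process(B)): A:[] B:[]
After 7 (send(from=B, to=A, msg='tick')): A:[tick] B:[]
After 8 (process(B)): A:[tick] B:[]
After 9 (process(B)): A:[tick] B:[]
After 10 (send(from=B, to=A, msg='start')): A:[tick,start] B:[]
After 11 (process(B)): A:[tick,start] B:[]
After 12 (process(B)): A:[tick,start] B:[]
After 13 (process(A)): A:[start] B:[]
After 14 (send(from=B, to=A, msg='ok')): A:[start,ok] B:[]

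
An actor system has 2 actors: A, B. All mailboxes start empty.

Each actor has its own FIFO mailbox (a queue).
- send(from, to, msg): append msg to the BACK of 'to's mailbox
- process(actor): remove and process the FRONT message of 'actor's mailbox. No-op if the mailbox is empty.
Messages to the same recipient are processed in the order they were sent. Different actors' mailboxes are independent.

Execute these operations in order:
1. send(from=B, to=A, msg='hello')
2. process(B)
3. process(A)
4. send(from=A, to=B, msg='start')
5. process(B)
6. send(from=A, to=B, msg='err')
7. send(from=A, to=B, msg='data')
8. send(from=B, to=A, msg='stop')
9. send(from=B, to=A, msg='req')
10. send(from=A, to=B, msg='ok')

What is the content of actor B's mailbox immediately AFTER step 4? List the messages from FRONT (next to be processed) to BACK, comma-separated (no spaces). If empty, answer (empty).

After 1 (send(from=B, to=A, msg='hello')): A:[hello] B:[]
After 2 (process(B)): A:[hello] B:[]
After 3 (process(A)): A:[] B:[]
After 4 (send(from=A, to=B, msg='start')): A:[] B:[start]

start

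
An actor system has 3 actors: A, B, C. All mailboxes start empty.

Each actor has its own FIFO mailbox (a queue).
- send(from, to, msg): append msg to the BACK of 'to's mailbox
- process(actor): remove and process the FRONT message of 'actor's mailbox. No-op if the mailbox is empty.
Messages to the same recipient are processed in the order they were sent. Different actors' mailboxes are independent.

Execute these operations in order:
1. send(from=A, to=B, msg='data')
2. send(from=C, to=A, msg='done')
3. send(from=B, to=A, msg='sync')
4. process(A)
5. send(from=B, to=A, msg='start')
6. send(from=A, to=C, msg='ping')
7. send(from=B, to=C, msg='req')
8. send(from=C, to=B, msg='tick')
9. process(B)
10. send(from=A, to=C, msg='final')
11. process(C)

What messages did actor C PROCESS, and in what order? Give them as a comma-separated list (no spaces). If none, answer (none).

Answer: ping

Derivation:
After 1 (send(from=A, to=B, msg='data')): A:[] B:[data] C:[]
After 2 (send(from=C, to=A, msg='done')): A:[done] B:[data] C:[]
After 3 (send(from=B, to=A, msg='sync')): A:[done,sync] B:[data] C:[]
After 4 (process(A)): A:[sync] B:[data] C:[]
After 5 (send(from=B, to=A, msg='start')): A:[sync,start] B:[data] C:[]
After 6 (send(from=A, to=C, msg='ping')): A:[sync,start] B:[data] C:[ping]
After 7 (send(from=B, to=C, msg='req')): A:[sync,start] B:[data] C:[ping,req]
After 8 (send(from=C, to=B, msg='tick')): A:[sync,start] B:[data,tick] C:[ping,req]
After 9 (process(B)): A:[sync,start] B:[tick] C:[ping,req]
After 10 (send(from=A, to=C, msg='final')): A:[sync,start] B:[tick] C:[ping,req,final]
After 11 (process(C)): A:[sync,start] B:[tick] C:[req,final]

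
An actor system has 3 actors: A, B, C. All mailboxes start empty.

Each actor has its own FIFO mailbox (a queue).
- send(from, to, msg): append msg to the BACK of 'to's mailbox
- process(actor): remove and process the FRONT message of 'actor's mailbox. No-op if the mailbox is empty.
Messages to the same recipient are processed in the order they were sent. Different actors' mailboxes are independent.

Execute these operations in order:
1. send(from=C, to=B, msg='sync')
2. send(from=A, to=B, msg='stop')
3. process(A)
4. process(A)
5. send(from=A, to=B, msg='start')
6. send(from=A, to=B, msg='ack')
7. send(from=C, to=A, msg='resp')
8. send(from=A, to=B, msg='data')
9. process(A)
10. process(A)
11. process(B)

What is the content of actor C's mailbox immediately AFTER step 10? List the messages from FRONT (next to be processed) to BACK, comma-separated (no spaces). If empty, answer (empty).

After 1 (send(from=C, to=B, msg='sync')): A:[] B:[sync] C:[]
After 2 (send(from=A, to=B, msg='stop')): A:[] B:[sync,stop] C:[]
After 3 (process(A)): A:[] B:[sync,stop] C:[]
After 4 (process(A)): A:[] B:[sync,stop] C:[]
After 5 (send(from=A, to=B, msg='start')): A:[] B:[sync,stop,start] C:[]
After 6 (send(from=A, to=B, msg='ack')): A:[] B:[sync,stop,start,ack] C:[]
After 7 (send(from=C, to=A, msg='resp')): A:[resp] B:[sync,stop,start,ack] C:[]
After 8 (send(from=A, to=B, msg='data')): A:[resp] B:[sync,stop,start,ack,data] C:[]
After 9 (process(A)): A:[] B:[sync,stop,start,ack,data] C:[]
After 10 (process(A)): A:[] B:[sync,stop,start,ack,data] C:[]

(empty)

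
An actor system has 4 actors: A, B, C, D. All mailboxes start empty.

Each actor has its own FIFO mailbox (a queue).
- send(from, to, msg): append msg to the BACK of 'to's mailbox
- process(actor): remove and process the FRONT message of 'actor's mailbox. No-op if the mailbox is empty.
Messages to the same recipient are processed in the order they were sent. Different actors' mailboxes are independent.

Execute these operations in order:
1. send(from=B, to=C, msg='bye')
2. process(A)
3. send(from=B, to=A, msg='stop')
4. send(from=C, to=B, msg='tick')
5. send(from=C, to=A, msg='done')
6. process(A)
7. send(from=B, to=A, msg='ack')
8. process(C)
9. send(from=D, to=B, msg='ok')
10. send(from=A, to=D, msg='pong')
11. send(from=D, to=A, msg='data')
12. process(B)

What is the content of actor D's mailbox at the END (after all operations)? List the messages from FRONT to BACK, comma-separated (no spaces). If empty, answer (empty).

After 1 (send(from=B, to=C, msg='bye')): A:[] B:[] C:[bye] D:[]
After 2 (process(A)): A:[] B:[] C:[bye] D:[]
After 3 (send(from=B, to=A, msg='stop')): A:[stop] B:[] C:[bye] D:[]
After 4 (send(from=C, to=B, msg='tick')): A:[stop] B:[tick] C:[bye] D:[]
After 5 (send(from=C, to=A, msg='done')): A:[stop,done] B:[tick] C:[bye] D:[]
After 6 (process(A)): A:[done] B:[tick] C:[bye] D:[]
After 7 (send(from=B, to=A, msg='ack')): A:[done,ack] B:[tick] C:[bye] D:[]
After 8 (process(C)): A:[done,ack] B:[tick] C:[] D:[]
After 9 (send(from=D, to=B, msg='ok')): A:[done,ack] B:[tick,ok] C:[] D:[]
After 10 (send(from=A, to=D, msg='pong')): A:[done,ack] B:[tick,ok] C:[] D:[pong]
After 11 (send(from=D, to=A, msg='data')): A:[done,ack,data] B:[tick,ok] C:[] D:[pong]
After 12 (process(B)): A:[done,ack,data] B:[ok] C:[] D:[pong]

Answer: pong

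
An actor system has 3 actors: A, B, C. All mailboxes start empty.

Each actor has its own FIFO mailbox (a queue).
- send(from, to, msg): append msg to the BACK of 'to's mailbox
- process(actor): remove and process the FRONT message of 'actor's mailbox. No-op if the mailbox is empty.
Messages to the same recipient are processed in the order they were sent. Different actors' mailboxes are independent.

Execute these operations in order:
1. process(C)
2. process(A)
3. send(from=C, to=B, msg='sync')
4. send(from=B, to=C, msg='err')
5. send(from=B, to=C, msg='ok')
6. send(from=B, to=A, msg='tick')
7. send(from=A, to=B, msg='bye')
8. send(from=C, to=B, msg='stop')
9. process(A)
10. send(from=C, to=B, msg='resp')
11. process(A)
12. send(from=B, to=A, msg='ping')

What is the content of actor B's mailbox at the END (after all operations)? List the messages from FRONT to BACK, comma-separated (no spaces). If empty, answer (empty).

After 1 (process(C)): A:[] B:[] C:[]
After 2 (process(A)): A:[] B:[] C:[]
After 3 (send(from=C, to=B, msg='sync')): A:[] B:[sync] C:[]
After 4 (send(from=B, to=C, msg='err')): A:[] B:[sync] C:[err]
After 5 (send(from=B, to=C, msg='ok')): A:[] B:[sync] C:[err,ok]
After 6 (send(from=B, to=A, msg='tick')): A:[tick] B:[sync] C:[err,ok]
After 7 (send(from=A, to=B, msg='bye')): A:[tick] B:[sync,bye] C:[err,ok]
After 8 (send(from=C, to=B, msg='stop')): A:[tick] B:[sync,bye,stop] C:[err,ok]
After 9 (process(A)): A:[] B:[sync,bye,stop] C:[err,ok]
After 10 (send(from=C, to=B, msg='resp')): A:[] B:[sync,bye,stop,resp] C:[err,ok]
After 11 (process(A)): A:[] B:[sync,bye,stop,resp] C:[err,ok]
After 12 (send(from=B, to=A, msg='ping')): A:[ping] B:[sync,bye,stop,resp] C:[err,ok]

Answer: sync,bye,stop,resp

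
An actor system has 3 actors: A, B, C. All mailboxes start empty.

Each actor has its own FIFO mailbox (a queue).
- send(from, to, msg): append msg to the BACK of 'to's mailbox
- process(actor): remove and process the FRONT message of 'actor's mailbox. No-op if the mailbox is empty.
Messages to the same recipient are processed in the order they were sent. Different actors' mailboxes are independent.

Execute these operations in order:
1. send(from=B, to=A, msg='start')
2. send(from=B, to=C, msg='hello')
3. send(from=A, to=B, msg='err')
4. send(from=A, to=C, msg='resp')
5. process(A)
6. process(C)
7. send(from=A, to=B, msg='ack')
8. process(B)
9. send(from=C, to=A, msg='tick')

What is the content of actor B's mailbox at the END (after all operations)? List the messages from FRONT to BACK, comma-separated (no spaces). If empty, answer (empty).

After 1 (send(from=B, to=A, msg='start')): A:[start] B:[] C:[]
After 2 (send(from=B, to=C, msg='hello')): A:[start] B:[] C:[hello]
After 3 (send(from=A, to=B, msg='err')): A:[start] B:[err] C:[hello]
After 4 (send(from=A, to=C, msg='resp')): A:[start] B:[err] C:[hello,resp]
After 5 (process(A)): A:[] B:[err] C:[hello,resp]
After 6 (process(C)): A:[] B:[err] C:[resp]
After 7 (send(from=A, to=B, msg='ack')): A:[] B:[err,ack] C:[resp]
After 8 (process(B)): A:[] B:[ack] C:[resp]
After 9 (send(from=C, to=A, msg='tick')): A:[tick] B:[ack] C:[resp]

Answer: ack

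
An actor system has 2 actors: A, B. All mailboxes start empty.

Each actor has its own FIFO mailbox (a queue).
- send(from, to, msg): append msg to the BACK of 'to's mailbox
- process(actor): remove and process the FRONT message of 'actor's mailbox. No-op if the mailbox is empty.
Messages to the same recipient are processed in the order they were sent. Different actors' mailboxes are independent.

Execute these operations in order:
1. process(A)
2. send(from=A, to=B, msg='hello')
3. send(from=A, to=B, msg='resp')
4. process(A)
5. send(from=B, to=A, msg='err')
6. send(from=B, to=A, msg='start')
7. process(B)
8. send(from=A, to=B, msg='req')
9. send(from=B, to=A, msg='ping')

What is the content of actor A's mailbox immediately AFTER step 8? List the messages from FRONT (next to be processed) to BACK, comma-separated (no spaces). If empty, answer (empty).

After 1 (process(A)): A:[] B:[]
After 2 (send(from=A, to=B, msg='hello')): A:[] B:[hello]
After 3 (send(from=A, to=B, msg='resp')): A:[] B:[hello,resp]
After 4 (process(A)): A:[] B:[hello,resp]
After 5 (send(from=B, to=A, msg='err')): A:[err] B:[hello,resp]
After 6 (send(from=B, to=A, msg='start')): A:[err,start] B:[hello,resp]
After 7 (process(B)): A:[err,start] B:[resp]
After 8 (send(from=A, to=B, msg='req')): A:[err,start] B:[resp,req]

err,start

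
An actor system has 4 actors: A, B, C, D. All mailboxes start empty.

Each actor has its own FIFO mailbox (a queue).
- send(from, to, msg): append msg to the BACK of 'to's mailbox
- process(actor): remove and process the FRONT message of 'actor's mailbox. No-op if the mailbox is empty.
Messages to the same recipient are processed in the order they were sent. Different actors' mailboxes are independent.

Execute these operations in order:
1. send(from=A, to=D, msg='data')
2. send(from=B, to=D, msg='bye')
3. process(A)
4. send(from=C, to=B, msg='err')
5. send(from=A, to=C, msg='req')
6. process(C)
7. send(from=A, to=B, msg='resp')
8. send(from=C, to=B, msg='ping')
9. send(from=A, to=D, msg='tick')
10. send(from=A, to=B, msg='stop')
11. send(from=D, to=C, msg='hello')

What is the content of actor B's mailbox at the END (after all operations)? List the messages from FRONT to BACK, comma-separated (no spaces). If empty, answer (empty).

After 1 (send(from=A, to=D, msg='data')): A:[] B:[] C:[] D:[data]
After 2 (send(from=B, to=D, msg='bye')): A:[] B:[] C:[] D:[data,bye]
After 3 (process(A)): A:[] B:[] C:[] D:[data,bye]
After 4 (send(from=C, to=B, msg='err')): A:[] B:[err] C:[] D:[data,bye]
After 5 (send(from=A, to=C, msg='req')): A:[] B:[err] C:[req] D:[data,bye]
After 6 (process(C)): A:[] B:[err] C:[] D:[data,bye]
After 7 (send(from=A, to=B, msg='resp')): A:[] B:[err,resp] C:[] D:[data,bye]
After 8 (send(from=C, to=B, msg='ping')): A:[] B:[err,resp,ping] C:[] D:[data,bye]
After 9 (send(from=A, to=D, msg='tick')): A:[] B:[err,resp,ping] C:[] D:[data,bye,tick]
After 10 (send(from=A, to=B, msg='stop')): A:[] B:[err,resp,ping,stop] C:[] D:[data,bye,tick]
After 11 (send(from=D, to=C, msg='hello')): A:[] B:[err,resp,ping,stop] C:[hello] D:[data,bye,tick]

Answer: err,resp,ping,stop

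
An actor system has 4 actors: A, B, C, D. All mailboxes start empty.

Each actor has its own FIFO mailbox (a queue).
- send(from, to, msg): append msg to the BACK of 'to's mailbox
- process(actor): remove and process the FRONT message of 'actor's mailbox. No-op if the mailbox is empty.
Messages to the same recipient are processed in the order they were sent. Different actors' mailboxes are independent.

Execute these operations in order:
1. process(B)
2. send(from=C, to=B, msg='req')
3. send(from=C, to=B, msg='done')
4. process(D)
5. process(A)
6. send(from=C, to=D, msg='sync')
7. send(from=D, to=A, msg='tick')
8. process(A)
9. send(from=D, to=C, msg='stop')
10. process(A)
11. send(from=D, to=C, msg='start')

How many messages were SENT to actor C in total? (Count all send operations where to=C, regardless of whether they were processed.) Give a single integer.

Answer: 2

Derivation:
After 1 (process(B)): A:[] B:[] C:[] D:[]
After 2 (send(from=C, to=B, msg='req')): A:[] B:[req] C:[] D:[]
After 3 (send(from=C, to=B, msg='done')): A:[] B:[req,done] C:[] D:[]
After 4 (process(D)): A:[] B:[req,done] C:[] D:[]
After 5 (process(A)): A:[] B:[req,done] C:[] D:[]
After 6 (send(from=C, to=D, msg='sync')): A:[] B:[req,done] C:[] D:[sync]
After 7 (send(from=D, to=A, msg='tick')): A:[tick] B:[req,done] C:[] D:[sync]
After 8 (process(A)): A:[] B:[req,done] C:[] D:[sync]
After 9 (send(from=D, to=C, msg='stop')): A:[] B:[req,done] C:[stop] D:[sync]
After 10 (process(A)): A:[] B:[req,done] C:[stop] D:[sync]
After 11 (send(from=D, to=C, msg='start')): A:[] B:[req,done] C:[stop,start] D:[sync]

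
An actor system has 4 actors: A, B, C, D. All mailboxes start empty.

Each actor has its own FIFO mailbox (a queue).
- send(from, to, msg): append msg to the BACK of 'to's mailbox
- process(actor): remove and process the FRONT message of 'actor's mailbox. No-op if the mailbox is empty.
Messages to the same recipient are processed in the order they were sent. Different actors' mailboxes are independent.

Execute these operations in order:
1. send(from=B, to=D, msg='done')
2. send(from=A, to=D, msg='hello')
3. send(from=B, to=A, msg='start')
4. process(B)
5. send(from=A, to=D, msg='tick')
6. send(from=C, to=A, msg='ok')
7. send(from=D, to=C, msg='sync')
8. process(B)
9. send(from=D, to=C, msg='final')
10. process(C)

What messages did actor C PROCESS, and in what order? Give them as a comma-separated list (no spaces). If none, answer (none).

Answer: sync

Derivation:
After 1 (send(from=B, to=D, msg='done')): A:[] B:[] C:[] D:[done]
After 2 (send(from=A, to=D, msg='hello')): A:[] B:[] C:[] D:[done,hello]
After 3 (send(from=B, to=A, msg='start')): A:[start] B:[] C:[] D:[done,hello]
After 4 (process(B)): A:[start] B:[] C:[] D:[done,hello]
After 5 (send(from=A, to=D, msg='tick')): A:[start] B:[] C:[] D:[done,hello,tick]
After 6 (send(from=C, to=A, msg='ok')): A:[start,ok] B:[] C:[] D:[done,hello,tick]
After 7 (send(from=D, to=C, msg='sync')): A:[start,ok] B:[] C:[sync] D:[done,hello,tick]
After 8 (process(B)): A:[start,ok] B:[] C:[sync] D:[done,hello,tick]
After 9 (send(from=D, to=C, msg='final')): A:[start,ok] B:[] C:[sync,final] D:[done,hello,tick]
After 10 (process(C)): A:[start,ok] B:[] C:[final] D:[done,hello,tick]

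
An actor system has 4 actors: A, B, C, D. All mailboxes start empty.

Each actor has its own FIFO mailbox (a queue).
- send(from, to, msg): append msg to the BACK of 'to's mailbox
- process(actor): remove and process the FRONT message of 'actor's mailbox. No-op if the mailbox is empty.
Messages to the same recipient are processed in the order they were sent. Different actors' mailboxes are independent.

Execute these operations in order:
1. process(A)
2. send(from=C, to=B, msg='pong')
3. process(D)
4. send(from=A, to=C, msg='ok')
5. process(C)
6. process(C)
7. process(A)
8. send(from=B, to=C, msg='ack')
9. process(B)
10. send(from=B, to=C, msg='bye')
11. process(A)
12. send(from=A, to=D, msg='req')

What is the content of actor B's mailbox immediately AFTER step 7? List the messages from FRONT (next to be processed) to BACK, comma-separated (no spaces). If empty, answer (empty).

After 1 (process(A)): A:[] B:[] C:[] D:[]
After 2 (send(from=C, to=B, msg='pong')): A:[] B:[pong] C:[] D:[]
After 3 (process(D)): A:[] B:[pong] C:[] D:[]
After 4 (send(from=A, to=C, msg='ok')): A:[] B:[pong] C:[ok] D:[]
After 5 (process(C)): A:[] B:[pong] C:[] D:[]
After 6 (process(C)): A:[] B:[pong] C:[] D:[]
After 7 (process(A)): A:[] B:[pong] C:[] D:[]

pong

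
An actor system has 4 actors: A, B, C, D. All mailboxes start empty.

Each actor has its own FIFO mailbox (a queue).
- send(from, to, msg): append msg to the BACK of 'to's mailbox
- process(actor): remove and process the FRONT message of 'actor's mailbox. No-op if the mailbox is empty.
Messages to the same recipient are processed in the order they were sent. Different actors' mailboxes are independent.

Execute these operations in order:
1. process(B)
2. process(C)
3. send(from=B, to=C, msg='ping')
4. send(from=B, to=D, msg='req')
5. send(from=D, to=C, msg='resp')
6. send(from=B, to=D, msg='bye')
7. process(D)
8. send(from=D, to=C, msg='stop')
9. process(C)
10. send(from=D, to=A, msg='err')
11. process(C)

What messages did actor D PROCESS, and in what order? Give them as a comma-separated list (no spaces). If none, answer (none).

After 1 (process(B)): A:[] B:[] C:[] D:[]
After 2 (process(C)): A:[] B:[] C:[] D:[]
After 3 (send(from=B, to=C, msg='ping')): A:[] B:[] C:[ping] D:[]
After 4 (send(from=B, to=D, msg='req')): A:[] B:[] C:[ping] D:[req]
After 5 (send(from=D, to=C, msg='resp')): A:[] B:[] C:[ping,resp] D:[req]
After 6 (send(from=B, to=D, msg='bye')): A:[] B:[] C:[ping,resp] D:[req,bye]
After 7 (process(D)): A:[] B:[] C:[ping,resp] D:[bye]
After 8 (send(from=D, to=C, msg='stop')): A:[] B:[] C:[ping,resp,stop] D:[bye]
After 9 (process(C)): A:[] B:[] C:[resp,stop] D:[bye]
After 10 (send(from=D, to=A, msg='err')): A:[err] B:[] C:[resp,stop] D:[bye]
After 11 (process(C)): A:[err] B:[] C:[stop] D:[bye]

Answer: req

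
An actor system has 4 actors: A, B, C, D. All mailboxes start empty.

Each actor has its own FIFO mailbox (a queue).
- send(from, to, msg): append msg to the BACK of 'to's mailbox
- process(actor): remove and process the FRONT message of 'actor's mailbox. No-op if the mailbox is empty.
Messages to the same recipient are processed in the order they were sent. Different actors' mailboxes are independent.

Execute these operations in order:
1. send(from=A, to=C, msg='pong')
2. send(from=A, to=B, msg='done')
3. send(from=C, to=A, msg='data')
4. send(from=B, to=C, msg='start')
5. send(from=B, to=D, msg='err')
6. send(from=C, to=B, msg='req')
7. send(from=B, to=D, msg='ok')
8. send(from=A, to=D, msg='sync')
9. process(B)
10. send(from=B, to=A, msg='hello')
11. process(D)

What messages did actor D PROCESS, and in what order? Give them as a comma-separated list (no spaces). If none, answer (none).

After 1 (send(from=A, to=C, msg='pong')): A:[] B:[] C:[pong] D:[]
After 2 (send(from=A, to=B, msg='done')): A:[] B:[done] C:[pong] D:[]
After 3 (send(from=C, to=A, msg='data')): A:[data] B:[done] C:[pong] D:[]
After 4 (send(from=B, to=C, msg='start')): A:[data] B:[done] C:[pong,start] D:[]
After 5 (send(from=B, to=D, msg='err')): A:[data] B:[done] C:[pong,start] D:[err]
After 6 (send(from=C, to=B, msg='req')): A:[data] B:[done,req] C:[pong,start] D:[err]
After 7 (send(from=B, to=D, msg='ok')): A:[data] B:[done,req] C:[pong,start] D:[err,ok]
After 8 (send(from=A, to=D, msg='sync')): A:[data] B:[done,req] C:[pong,start] D:[err,ok,sync]
After 9 (process(B)): A:[data] B:[req] C:[pong,start] D:[err,ok,sync]
After 10 (send(from=B, to=A, msg='hello')): A:[data,hello] B:[req] C:[pong,start] D:[err,ok,sync]
After 11 (process(D)): A:[data,hello] B:[req] C:[pong,start] D:[ok,sync]

Answer: err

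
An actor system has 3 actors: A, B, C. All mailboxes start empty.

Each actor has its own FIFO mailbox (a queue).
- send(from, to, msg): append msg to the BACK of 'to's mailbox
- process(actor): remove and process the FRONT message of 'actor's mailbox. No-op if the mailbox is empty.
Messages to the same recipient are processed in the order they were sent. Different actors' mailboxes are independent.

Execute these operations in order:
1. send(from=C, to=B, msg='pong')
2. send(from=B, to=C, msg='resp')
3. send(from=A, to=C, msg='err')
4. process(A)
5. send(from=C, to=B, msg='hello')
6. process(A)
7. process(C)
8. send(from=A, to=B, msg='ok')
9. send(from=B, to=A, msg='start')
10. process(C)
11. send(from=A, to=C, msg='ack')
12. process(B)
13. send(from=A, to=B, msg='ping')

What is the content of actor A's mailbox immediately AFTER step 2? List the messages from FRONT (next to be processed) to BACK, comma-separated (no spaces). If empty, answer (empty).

After 1 (send(from=C, to=B, msg='pong')): A:[] B:[pong] C:[]
After 2 (send(from=B, to=C, msg='resp')): A:[] B:[pong] C:[resp]

(empty)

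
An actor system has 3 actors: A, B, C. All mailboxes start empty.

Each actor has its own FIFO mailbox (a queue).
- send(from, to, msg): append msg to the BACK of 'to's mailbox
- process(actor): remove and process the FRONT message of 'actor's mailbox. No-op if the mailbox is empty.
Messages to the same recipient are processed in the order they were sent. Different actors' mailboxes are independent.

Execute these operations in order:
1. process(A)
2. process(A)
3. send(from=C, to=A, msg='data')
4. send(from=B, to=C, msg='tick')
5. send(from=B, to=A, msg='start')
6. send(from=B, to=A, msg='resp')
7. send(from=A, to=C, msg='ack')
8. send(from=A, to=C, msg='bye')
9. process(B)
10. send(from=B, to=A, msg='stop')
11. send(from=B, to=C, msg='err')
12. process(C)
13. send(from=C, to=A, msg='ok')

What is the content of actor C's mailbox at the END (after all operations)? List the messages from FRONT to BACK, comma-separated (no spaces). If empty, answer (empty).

After 1 (process(A)): A:[] B:[] C:[]
After 2 (process(A)): A:[] B:[] C:[]
After 3 (send(from=C, to=A, msg='data')): A:[data] B:[] C:[]
After 4 (send(from=B, to=C, msg='tick')): A:[data] B:[] C:[tick]
After 5 (send(from=B, to=A, msg='start')): A:[data,start] B:[] C:[tick]
After 6 (send(from=B, to=A, msg='resp')): A:[data,start,resp] B:[] C:[tick]
After 7 (send(from=A, to=C, msg='ack')): A:[data,start,resp] B:[] C:[tick,ack]
After 8 (send(from=A, to=C, msg='bye')): A:[data,start,resp] B:[] C:[tick,ack,bye]
After 9 (process(B)): A:[data,start,resp] B:[] C:[tick,ack,bye]
After 10 (send(from=B, to=A, msg='stop')): A:[data,start,resp,stop] B:[] C:[tick,ack,bye]
After 11 (send(from=B, to=C, msg='err')): A:[data,start,resp,stop] B:[] C:[tick,ack,bye,err]
After 12 (process(C)): A:[data,start,resp,stop] B:[] C:[ack,bye,err]
After 13 (send(from=C, to=A, msg='ok')): A:[data,start,resp,stop,ok] B:[] C:[ack,bye,err]

Answer: ack,bye,err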